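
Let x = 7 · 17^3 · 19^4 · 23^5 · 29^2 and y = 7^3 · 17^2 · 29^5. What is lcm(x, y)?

max exponent per prime: 7^3 · 17^3 · 19^4 · 23^5 · 29^5 = 28992419339285035791078173

28992419339285035791078173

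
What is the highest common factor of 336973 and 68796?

336973 = 7² · 13 · 23²
68796 = 2² · 3³ · 7² · 13
Common: 7² · 13 = 637

637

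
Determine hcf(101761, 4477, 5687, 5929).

gcd(101761, 4477): 101761 = 22·4477 + 3267; 4477 = 1·3267 + 1210; 3267 = 2·1210 + 847; 1210 = 1·847 + 363; 847 = 2·363 + 121; 363 = 3·121 + 0 → 121
gcd(121, 5687): 5687 = 47·121 + 0 → 121
gcd(121, 5929): 5929 = 49·121 + 0 → 121

121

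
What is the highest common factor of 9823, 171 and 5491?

19

gcd(9823, 171): 9823 = 57·171 + 76; 171 = 2·76 + 19; 76 = 4·19 + 0 → 19
gcd(19, 5491): 5491 = 289·19 + 0 → 19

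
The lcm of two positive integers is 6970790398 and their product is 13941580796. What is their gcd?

2

gcd·lcm = product, so gcd = 13941580796/6970790398 = 2.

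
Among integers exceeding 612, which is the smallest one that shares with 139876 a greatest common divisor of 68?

gcd(k, 139876) = 68 forces 68 | k; write k = 68s. Then gcd(68s, 68·2057) = 68·gcd(s, 2057), so need gcd(s, 2057) = 1.
68s > 612 gives s ≥ 10. The least s ≥ 10 coprime to 2057 is 10, so k = 68·10 = 680.

680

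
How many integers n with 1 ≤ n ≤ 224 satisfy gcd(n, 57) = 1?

142

57 = 3·19. Inclusion–exclusion on these primes:
224 − ⌊224/3⌋ − ⌊224/19⌋ + ⌊224/57⌋ = 142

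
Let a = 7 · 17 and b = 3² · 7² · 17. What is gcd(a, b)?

min exponent per shared prime: 7 · 17 = 119

119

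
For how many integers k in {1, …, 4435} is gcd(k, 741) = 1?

2585

Prime factors of 741: 3, 13, 19. Count integers ≤ 4435 divisible by none of them.
By inclusion–exclusion: 4435 − ⌊4435/3⌋ − ⌊4435/13⌋ − ⌊4435/19⌋ + ⌊4435/39⌋ + ⌊4435/57⌋ + ⌊4435/247⌋ − ⌊4435/741⌋ = 2585.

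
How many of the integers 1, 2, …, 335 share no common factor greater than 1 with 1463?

Prime factors of 1463: 7, 11, 19. Count integers ≤ 335 divisible by none of them.
By inclusion–exclusion: 335 − ⌊335/7⌋ − ⌊335/11⌋ − ⌊335/19⌋ + ⌊335/77⌋ + ⌊335/133⌋ + ⌊335/209⌋ − ⌊335/1463⌋ = 248.

248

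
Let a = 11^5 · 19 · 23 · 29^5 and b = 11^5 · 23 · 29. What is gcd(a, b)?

107421017

min exponent per shared prime: 11^5 · 23 · 29 = 107421017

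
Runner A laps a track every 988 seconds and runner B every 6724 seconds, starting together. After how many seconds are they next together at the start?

gcd first: 6724 = 6·988 + 796; 988 = 1·796 + 192; 796 = 4·192 + 28; 192 = 6·28 + 24; 28 = 1·24 + 4; 24 = 6·4 + 0 → gcd = 4
lcm = 988·6724/gcd = 6643312/4 = 1660828

1660828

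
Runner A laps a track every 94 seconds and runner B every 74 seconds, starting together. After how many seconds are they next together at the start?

3478

gcd first: 94 = 1·74 + 20; 74 = 3·20 + 14; 20 = 1·14 + 6; 14 = 2·6 + 2; 6 = 3·2 + 0 → gcd = 2
lcm = 94·74/gcd = 6956/2 = 3478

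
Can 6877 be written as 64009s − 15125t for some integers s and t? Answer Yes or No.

By Bézout, 64009s − 15125t = 6877 has integer solutions iff gcd(64009, 15125) | 6877.
Euclid: 64009 = 4·15125 + 3509; 15125 = 4·3509 + 1089; 3509 = 3·1089 + 242; 1089 = 4·242 + 121; 242 = 2·121 + 0. gcd = 121; 6877 mod 121 = 101. No.

No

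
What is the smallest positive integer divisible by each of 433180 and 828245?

gcd first: 828245 = 1·433180 + 395065; 433180 = 1·395065 + 38115; 395065 = 10·38115 + 13915; 38115 = 2·13915 + 10285; 13915 = 1·10285 + 3630; 10285 = 2·3630 + 3025; 3630 = 1·3025 + 605; 3025 = 5·605 + 0 → gcd = 605
lcm = 433180·828245/gcd = 358779169100/605 = 593023420

593023420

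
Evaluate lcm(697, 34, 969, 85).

lcm(697, 34) = 697·34/gcd = 23698/17 = 1394
lcm(1394, 969) = 1394·969/gcd = 1350786/17 = 79458
lcm(79458, 85) = 79458·85/gcd = 6753930/17 = 397290

397290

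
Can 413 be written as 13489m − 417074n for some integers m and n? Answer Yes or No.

gcd(13489, 417074): 417074 = 30·13489 + 12404; 13489 = 1·12404 + 1085; 12404 = 11·1085 + 469; 1085 = 2·469 + 147; 469 = 3·147 + 28; 147 = 5·28 + 7; 28 = 4·7 + 0 → 7
7 divides 413, so a solution exists.

Yes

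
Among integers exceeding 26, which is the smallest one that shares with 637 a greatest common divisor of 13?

gcd(t, 637) = 13 forces 13 | t; write t = 13s. Then gcd(13s, 13·49) = 13·gcd(s, 49), so need gcd(s, 49) = 1.
13s > 26 gives s ≥ 3. The least s ≥ 3 coprime to 49 is 3, so t = 13·3 = 39.

39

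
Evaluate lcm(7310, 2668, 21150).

7310 = 2 · 5 · 17 · 43; 2668 = 2² · 23 · 29; 21150 = 2 · 3² · 5² · 47
lcm takes max exponent of each prime: 2² · 3² · 5² · 17 · 23 · 29 · 43 · 47 = 20624507100

20624507100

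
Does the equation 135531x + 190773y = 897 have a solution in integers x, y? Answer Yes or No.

No

gcd(135531, 190773): 190773 = 1·135531 + 55242; 135531 = 2·55242 + 25047; 55242 = 2·25047 + 5148; 25047 = 4·5148 + 4455; 5148 = 1·4455 + 693; 4455 = 6·693 + 297; 693 = 2·297 + 99; 297 = 3·99 + 0 → 99
99 does not divide 897, so a solution does not exist.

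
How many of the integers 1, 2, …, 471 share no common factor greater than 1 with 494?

207

Prime factors of 494: 2, 13, 19. Count integers ≤ 471 divisible by none of them.
By inclusion–exclusion: 471 − ⌊471/2⌋ − ⌊471/13⌋ − ⌊471/19⌋ + ⌊471/26⌋ + ⌊471/38⌋ + ⌊471/247⌋ − ⌊471/494⌋ = 207.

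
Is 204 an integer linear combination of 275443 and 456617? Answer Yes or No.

No

gcd(275443, 456617): 456617 = 1·275443 + 181174; 275443 = 1·181174 + 94269; 181174 = 1·94269 + 86905; 94269 = 1·86905 + 7364; 86905 = 11·7364 + 5901; 7364 = 1·5901 + 1463; 5901 = 4·1463 + 49; 1463 = 29·49 + 42; 49 = 1·42 + 7; 42 = 6·7 + 0 → 7
7 does not divide 204, so a solution does not exist.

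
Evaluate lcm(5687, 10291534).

483702098

5687 = 11² · 47; 10291534 = 2 · 11² · 23 · 43²
max exponents: 2 · 11² · 23 · 43² · 47 = 483702098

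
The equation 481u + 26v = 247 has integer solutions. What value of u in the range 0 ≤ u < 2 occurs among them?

Reduce mod 26: 481u ≡ 247 (mod 26). With g = gcd(481, 26) = 13 dividing 247, divide through: 37u ≡ 19 (mod 2).
Since gcd(37, 2) = 1, u ≡ 19·(37)⁻¹ ≡ 1 (mod 2). Smallest non-negative: 1.

1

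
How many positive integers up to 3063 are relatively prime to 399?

1658

399 = 3·7·19. Inclusion–exclusion on these primes:
3063 − ⌊3063/3⌋ − ⌊3063/7⌋ − ⌊3063/19⌋ + ⌊3063/21⌋ + ⌊3063/57⌋ + ⌊3063/133⌋ − ⌊3063/399⌋ = 1658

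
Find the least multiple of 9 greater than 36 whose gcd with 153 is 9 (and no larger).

gcd(k, 153) = 9 forces 9 | k; write k = 9s. Then gcd(9s, 9·17) = 9·gcd(s, 17), so need gcd(s, 17) = 1.
9s > 36 gives s ≥ 5. The least s ≥ 5 coprime to 17 is 5, so k = 9·5 = 45.

45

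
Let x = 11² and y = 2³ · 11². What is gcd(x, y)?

min exponent per shared prime: 11² = 121

121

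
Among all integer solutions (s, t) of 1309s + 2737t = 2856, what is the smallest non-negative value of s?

Reduce mod 2737: 1309s ≡ 2856 (mod 2737). With g = gcd(1309, 2737) = 119 dividing 2856, divide through: 11s ≡ 24 (mod 23).
Since gcd(11, 23) = 1, s ≡ 24·(11)⁻¹ ≡ 21 (mod 23). Smallest non-negative: 21.

21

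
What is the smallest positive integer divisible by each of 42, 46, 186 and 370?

5540010

42 = 2 · 3 · 7; 46 = 2 · 23; 186 = 2 · 3 · 31; 370 = 2 · 5 · 37
lcm takes max exponent of each prime: 2 · 3 · 5 · 7 · 23 · 31 · 37 = 5540010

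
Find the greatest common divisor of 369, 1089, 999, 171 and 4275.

369 = 3² · 41; 1089 = 3² · 11²; 999 = 3³ · 37; 171 = 3² · 19; 4275 = 3² · 5² · 19
gcd takes min exponent of each prime: 3² = 9

9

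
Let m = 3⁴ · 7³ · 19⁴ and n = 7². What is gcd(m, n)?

min exponent per shared prime: 7² = 49

49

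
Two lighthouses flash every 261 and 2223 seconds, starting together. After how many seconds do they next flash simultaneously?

64467

gcd first: 2223 = 8·261 + 135; 261 = 1·135 + 126; 135 = 1·126 + 9; 126 = 14·9 + 0 → gcd = 9
lcm = 261·2223/gcd = 580203/9 = 64467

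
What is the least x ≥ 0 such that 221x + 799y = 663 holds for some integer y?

Reduce mod 799: 221x ≡ 663 (mod 799). With g = gcd(221, 799) = 17 dividing 663, divide through: 13x ≡ 39 (mod 47).
Since gcd(13, 47) = 1, x ≡ 39·(13)⁻¹ ≡ 3 (mod 47). Smallest non-negative: 3.

3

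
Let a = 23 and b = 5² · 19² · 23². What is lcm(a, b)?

4774225

max exponent per prime: 5² · 19² · 23² = 4774225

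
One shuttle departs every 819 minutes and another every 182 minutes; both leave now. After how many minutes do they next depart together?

819 = 3² · 7 · 13; 182 = 2 · 7 · 13
max exponents: 2 · 3² · 7 · 13 = 1638

1638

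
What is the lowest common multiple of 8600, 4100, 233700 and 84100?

8600 = 2³ · 5² · 43; 4100 = 2² · 5² · 41; 233700 = 2² · 3 · 5² · 19 · 41; 84100 = 2² · 5² · 29²
lcm takes max exponent of each prime: 2³ · 3 · 5² · 19 · 29² · 41 · 43 = 16902586200

16902586200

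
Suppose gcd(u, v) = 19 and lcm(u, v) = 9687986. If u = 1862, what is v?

Using uv = gcd(u,v)·lcm(u,v) = 19·9687986 = 184071734, we get v = 184071734/1862 = 98857.

98857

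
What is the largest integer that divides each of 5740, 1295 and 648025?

gcd(5740, 1295): 5740 = 4·1295 + 560; 1295 = 2·560 + 175; 560 = 3·175 + 35; 175 = 5·35 + 0 → 35
gcd(35, 648025): 648025 = 18515·35 + 0 → 35

35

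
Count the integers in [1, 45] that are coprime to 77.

35

Prime factors of 77: 7, 11. Count integers ≤ 45 divisible by none of them.
By inclusion–exclusion: 45 − ⌊45/7⌋ − ⌊45/11⌋ + ⌊45/77⌋ = 35.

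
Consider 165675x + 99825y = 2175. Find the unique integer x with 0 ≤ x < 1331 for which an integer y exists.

805

Reduce mod 99825: 165675x ≡ 2175 (mod 99825). With g = gcd(165675, 99825) = 75 dividing 2175, divide through: 2209x ≡ 29 (mod 1331).
Since gcd(2209, 1331) = 1, x ≡ 29·(2209)⁻¹ ≡ 805 (mod 1331). Smallest non-negative: 805.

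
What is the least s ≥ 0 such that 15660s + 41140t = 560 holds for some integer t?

113

Reduce mod 41140: 15660s ≡ 560 (mod 41140). With g = gcd(15660, 41140) = 20 dividing 560, divide through: 783s ≡ 28 (mod 2057).
Since gcd(783, 2057) = 1, s ≡ 28·(783)⁻¹ ≡ 113 (mod 2057). Smallest non-negative: 113.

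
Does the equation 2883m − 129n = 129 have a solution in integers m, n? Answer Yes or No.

gcd(2883, 129): 2883 = 22·129 + 45; 129 = 2·45 + 39; 45 = 1·39 + 6; 39 = 6·6 + 3; 6 = 2·3 + 0 → 3
3 divides 129, so a solution exists.

Yes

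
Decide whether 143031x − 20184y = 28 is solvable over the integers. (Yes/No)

No

gcd(143031, 20184): 143031 = 7·20184 + 1743; 20184 = 11·1743 + 1011; 1743 = 1·1011 + 732; 1011 = 1·732 + 279; 732 = 2·279 + 174; 279 = 1·174 + 105; 174 = 1·105 + 69; 105 = 1·69 + 36; 69 = 1·36 + 33; 36 = 1·33 + 3; 33 = 11·3 + 0 → 3
3 does not divide 28, so a solution does not exist.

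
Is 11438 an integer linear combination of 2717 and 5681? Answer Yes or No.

gcd(2717, 5681): 5681 = 2·2717 + 247; 2717 = 11·247 + 0 → 247
247 does not divide 11438, so a solution does not exist.

No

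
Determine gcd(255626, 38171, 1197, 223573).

133

gcd(255626, 38171): 255626 = 6·38171 + 26600; 38171 = 1·26600 + 11571; 26600 = 2·11571 + 3458; 11571 = 3·3458 + 1197; 3458 = 2·1197 + 1064; 1197 = 1·1064 + 133; 1064 = 8·133 + 0 → 133
gcd(133, 1197): 1197 = 9·133 + 0 → 133
gcd(133, 223573): 223573 = 1681·133 + 0 → 133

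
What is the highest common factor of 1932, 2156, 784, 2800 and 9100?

1932 = 2² · 3 · 7 · 23; 2156 = 2² · 7² · 11; 784 = 2⁴ · 7²; 2800 = 2⁴ · 5² · 7; 9100 = 2² · 5² · 7 · 13
gcd takes min exponent of each prime: 2² · 7 = 28

28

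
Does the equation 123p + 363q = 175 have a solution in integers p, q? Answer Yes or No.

gcd(123, 363): 363 = 2·123 + 117; 123 = 1·117 + 6; 117 = 19·6 + 3; 6 = 2·3 + 0 → 3
3 does not divide 175, so a solution does not exist.

No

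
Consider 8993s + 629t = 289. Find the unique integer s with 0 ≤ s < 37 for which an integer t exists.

Reduce mod 629: 8993s ≡ 289 (mod 629). With g = gcd(8993, 629) = 17 dividing 289, divide through: 529s ≡ 17 (mod 37).
Since gcd(529, 37) = 1, s ≡ 17·(529)⁻¹ ≡ 15 (mod 37). Smallest non-negative: 15.

15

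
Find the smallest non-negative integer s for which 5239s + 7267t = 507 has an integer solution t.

Reduce mod 7267: 5239s ≡ 507 (mod 7267). With g = gcd(5239, 7267) = 169 dividing 507, divide through: 31s ≡ 3 (mod 43).
Since gcd(31, 43) = 1, s ≡ 3·(31)⁻¹ ≡ 32 (mod 43). Smallest non-negative: 32.

32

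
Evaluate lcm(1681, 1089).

1681 = 41²; 1089 = 3² · 11²
max exponents: 3² · 11² · 41² = 1830609

1830609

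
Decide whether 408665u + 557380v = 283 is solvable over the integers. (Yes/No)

gcd(408665, 557380): 557380 = 1·408665 + 148715; 408665 = 2·148715 + 111235; 148715 = 1·111235 + 37480; 111235 = 2·37480 + 36275; 37480 = 1·36275 + 1205; 36275 = 30·1205 + 125; 1205 = 9·125 + 80; 125 = 1·80 + 45; 80 = 1·45 + 35; 45 = 1·35 + 10; 35 = 3·10 + 5; 10 = 2·5 + 0 → 5
5 does not divide 283, so a solution does not exist.

No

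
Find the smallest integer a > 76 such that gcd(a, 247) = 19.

Multiples of 19 above 76: 19·5, 19·6, … . Need the cofactor coprime to 247/19 = 13.
Checking s = 5, 6, … the first with gcd(s, 13) = 1 is s = 5, giving 95.

95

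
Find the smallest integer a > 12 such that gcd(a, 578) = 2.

14

578 = 2·289. Any a with gcd(a, 578) = 2 is a multiple of 2, say 2s, with s coprime to 289.
Need s > 12/2, so s ≥ 7. First s ≥ 7 with gcd(s, 289) = 1 is s = 7. Thus a = 2·7 = 14.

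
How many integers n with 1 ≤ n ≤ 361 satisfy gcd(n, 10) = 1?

145

10 = 2·5. Inclusion–exclusion on these primes:
361 − ⌊361/2⌋ − ⌊361/5⌋ + ⌊361/10⌋ = 145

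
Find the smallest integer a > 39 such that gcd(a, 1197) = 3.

1197 = 3·399. Any a with gcd(a, 1197) = 3 is a multiple of 3, say 3s, with s coprime to 399.
Need s > 39/3, so s ≥ 14. First s ≥ 14 with gcd(s, 399) = 1 is s = 16. Thus a = 3·16 = 48.

48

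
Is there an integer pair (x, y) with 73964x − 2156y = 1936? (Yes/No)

By Bézout, 73964x − 2156y = 1936 has integer solutions iff gcd(73964, 2156) | 1936.
Euclid: 73964 = 34·2156 + 660; 2156 = 3·660 + 176; 660 = 3·176 + 132; 176 = 1·132 + 44; 132 = 3·44 + 0. gcd = 44; 1936 mod 44 = 0. Yes.

Yes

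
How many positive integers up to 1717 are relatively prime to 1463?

1267

Prime factors of 1463: 7, 11, 19. Count integers ≤ 1717 divisible by none of them.
By inclusion–exclusion: 1717 − ⌊1717/7⌋ − ⌊1717/11⌋ − ⌊1717/19⌋ + ⌊1717/77⌋ + ⌊1717/133⌋ + ⌊1717/209⌋ − ⌊1717/1463⌋ = 1267.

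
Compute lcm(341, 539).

341 = 11 · 31; 539 = 7² · 11
max exponents: 7² · 11 · 31 = 16709

16709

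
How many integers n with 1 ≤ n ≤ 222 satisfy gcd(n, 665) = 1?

145

665 = 5·7·19. Inclusion–exclusion on these primes:
222 − ⌊222/5⌋ − ⌊222/7⌋ − ⌊222/19⌋ + ⌊222/35⌋ + ⌊222/95⌋ + ⌊222/133⌋ − ⌊222/665⌋ = 145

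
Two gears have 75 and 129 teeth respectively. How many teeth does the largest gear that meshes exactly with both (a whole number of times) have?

Euclid: 129 = 1·75 + 54; 75 = 1·54 + 21; 54 = 2·21 + 12; 21 = 1·12 + 9; 12 = 1·9 + 3; 9 = 3·3 + 0. Last nonzero remainder: 3.

3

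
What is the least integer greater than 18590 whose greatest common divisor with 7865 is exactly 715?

7865 = 715·11. Any a with gcd(a, 7865) = 715 is a multiple of 715, say 715s, with s coprime to 11.
Need s > 18590/715, so s ≥ 27. First s ≥ 27 with gcd(s, 11) = 1 is s = 27. Thus a = 715·27 = 19305.

19305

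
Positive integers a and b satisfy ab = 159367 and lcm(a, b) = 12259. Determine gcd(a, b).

From gcd × lcm = ab: gcd = 159367 / 12259 = 13.

13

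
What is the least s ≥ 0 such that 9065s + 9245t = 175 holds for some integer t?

564

gcd(9065, 9245) = 5 (Euclid: 9245 = 1·9065 + 180; 9065 = 50·180 + 65; 180 = 2·65 + 50; 65 = 1·50 + 15; 50 = 3·15 + 5; 15 = 3·5 + 0), and 5 | 175.
Extended Euclid: 9065·(-565) + 9245·(554) = 5. Scale by 35: s₀ = -19775.
General solution s = s₀ + 1849k; reducing mod 1849 gives s = 564 (and t = -553).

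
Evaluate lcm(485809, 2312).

3886472

485809 = 17² · 41²; 2312 = 2³ · 17²
max exponents: 2³ · 17² · 41² = 3886472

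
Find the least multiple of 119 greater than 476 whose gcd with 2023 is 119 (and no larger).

2023 = 119·17. Any k with gcd(k, 2023) = 119 is a multiple of 119, say 119s, with s coprime to 17.
Need s > 476/119, so s ≥ 5. First s ≥ 5 with gcd(s, 17) = 1 is s = 5. Thus k = 119·5 = 595.

595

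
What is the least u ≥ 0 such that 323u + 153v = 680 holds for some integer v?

Reduce mod 153: 323u ≡ 680 (mod 153). With g = gcd(323, 153) = 17 dividing 680, divide through: 19u ≡ 40 (mod 9).
Since gcd(19, 9) = 1, u ≡ 40·(19)⁻¹ ≡ 4 (mod 9). Smallest non-negative: 4.

4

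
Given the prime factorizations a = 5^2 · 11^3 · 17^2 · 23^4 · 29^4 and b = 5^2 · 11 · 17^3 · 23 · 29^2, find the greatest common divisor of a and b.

min exponent per shared prime: 5^2 · 11 · 17^2 · 23 · 29^2 = 1537284925

1537284925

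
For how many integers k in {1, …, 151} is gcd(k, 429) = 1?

85

429 = 3·11·13. Inclusion–exclusion on these primes:
151 − ⌊151/3⌋ − ⌊151/11⌋ − ⌊151/13⌋ + ⌊151/33⌋ + ⌊151/39⌋ + ⌊151/143⌋ − ⌊151/429⌋ = 85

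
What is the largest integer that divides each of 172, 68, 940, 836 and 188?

4

172 = 2² · 43; 68 = 2² · 17; 940 = 2² · 5 · 47; 836 = 2² · 11 · 19; 188 = 2² · 47
gcd takes min exponent of each prime: 2² = 4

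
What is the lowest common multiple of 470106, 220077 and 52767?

lcm(470106, 220077) = 470106·220077/gcd = 103459518162/117 = 884269386
lcm(884269386, 52767) = 884269386·52767/gcd = 46660242691062/52767 = 884269386

884269386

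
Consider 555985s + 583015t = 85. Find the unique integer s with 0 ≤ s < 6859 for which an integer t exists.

5457

gcd(555985, 583015) = 85 (Euclid: 583015 = 1·555985 + 27030; 555985 = 20·27030 + 15385; 27030 = 1·15385 + 11645; 15385 = 1·11645 + 3740; 11645 = 3·3740 + 425; 3740 = 8·425 + 340; 425 = 1·340 + 85; 340 = 4·85 + 0), and 85 | 85.
Extended Euclid: 555985·(-1402) + 583015·(1337) = 85. Scale by 1: s₀ = -1402.
General solution s = s₀ + 6859k; reducing mod 6859 gives s = 5457 (and t = -5204).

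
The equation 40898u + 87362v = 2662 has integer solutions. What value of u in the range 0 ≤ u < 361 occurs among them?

gcd(40898, 87362) = 242 (Euclid: 87362 = 2·40898 + 5566; 40898 = 7·5566 + 1936; 5566 = 2·1936 + 1694; 1936 = 1·1694 + 242; 1694 = 7·242 + 0), and 242 | 2662.
Extended Euclid: 40898·(47) + 87362·(-22) = 242. Scale by 11: u₀ = 517.
General solution u = u₀ + 361t; reducing mod 361 gives u = 156 (and v = -73).

156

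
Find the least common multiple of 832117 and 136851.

832117 = 11² · 13 · 23²; 136851 = 3 · 11² · 13 · 29
max exponents: 3 · 11² · 13 · 23² · 29 = 72394179

72394179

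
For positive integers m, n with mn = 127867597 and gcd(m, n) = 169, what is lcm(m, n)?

gcd·lcm = product, so lcm = 127867597/169 = 756613.

756613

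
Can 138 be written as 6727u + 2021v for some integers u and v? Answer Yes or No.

gcd(6727, 2021): 6727 = 3·2021 + 664; 2021 = 3·664 + 29; 664 = 22·29 + 26; 29 = 1·26 + 3; 26 = 8·3 + 2; 3 = 1·2 + 1; 2 = 2·1 + 0 → 1
1 divides 138, so a solution exists.

Yes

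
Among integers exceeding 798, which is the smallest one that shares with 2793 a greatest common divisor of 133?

2793 = 133·21. Any a with gcd(a, 2793) = 133 is a multiple of 133, say 133s, with s coprime to 21.
Need s > 798/133, so s ≥ 7. First s ≥ 7 with gcd(s, 21) = 1 is s = 8. Thus a = 133·8 = 1064.

1064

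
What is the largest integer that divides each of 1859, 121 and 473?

11

gcd(1859, 121): 1859 = 15·121 + 44; 121 = 2·44 + 33; 44 = 1·33 + 11; 33 = 3·11 + 0 → 11
gcd(11, 473): 473 = 43·11 + 0 → 11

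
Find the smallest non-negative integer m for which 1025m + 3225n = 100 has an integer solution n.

41

gcd(1025, 3225) = 25 (Euclid: 3225 = 3·1025 + 150; 1025 = 6·150 + 125; 150 = 1·125 + 25; 125 = 5·25 + 0), and 25 | 100.
Extended Euclid: 1025·(-22) + 3225·(7) = 25. Scale by 4: m₀ = -88.
General solution m = m₀ + 129t; reducing mod 129 gives m = 41 (and n = -13).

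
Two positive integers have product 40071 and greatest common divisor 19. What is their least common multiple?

gcd·lcm = product, so lcm = 40071/19 = 2109.

2109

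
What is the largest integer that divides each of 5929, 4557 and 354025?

gcd(5929, 4557): 5929 = 1·4557 + 1372; 4557 = 3·1372 + 441; 1372 = 3·441 + 49; 441 = 9·49 + 0 → 49
gcd(49, 354025): 354025 = 7225·49 + 0 → 49

49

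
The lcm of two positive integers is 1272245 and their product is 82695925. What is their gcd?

gcd·lcm = product, so gcd = 82695925/1272245 = 65.

65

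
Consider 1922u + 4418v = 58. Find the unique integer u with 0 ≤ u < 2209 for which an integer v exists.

731

gcd(1922, 4418) = 2 (Euclid: 4418 = 2·1922 + 574; 1922 = 3·574 + 200; 574 = 2·200 + 174; 200 = 1·174 + 26; 174 = 6·26 + 18; 26 = 1·18 + 8; 18 = 2·8 + 2; 8 = 4·2 + 0), and 2 | 58.
Extended Euclid: 1922·(-508) + 4418·(221) = 2. Scale by 29: u₀ = -14732.
General solution u = u₀ + 2209t; reducing mod 2209 gives u = 731 (and v = -318).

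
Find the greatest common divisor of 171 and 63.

Euclid: 171 = 2·63 + 45; 63 = 1·45 + 18; 45 = 2·18 + 9; 18 = 2·9 + 0. Last nonzero remainder: 9.

9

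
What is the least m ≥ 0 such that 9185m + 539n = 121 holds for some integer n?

gcd(9185, 539) = 11 (Euclid: 9185 = 17·539 + 22; 539 = 24·22 + 11; 22 = 2·11 + 0), and 11 | 121.
Extended Euclid: 9185·(-24) + 539·(409) = 11. Scale by 11: m₀ = -264.
General solution m = m₀ + 49t; reducing mod 49 gives m = 30 (and n = -511).

30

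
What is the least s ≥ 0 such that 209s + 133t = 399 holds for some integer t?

0

gcd(209, 133) = 19 (Euclid: 209 = 1·133 + 76; 133 = 1·76 + 57; 76 = 1·57 + 19; 57 = 3·19 + 0), and 19 | 399.
Extended Euclid: 209·(2) + 133·(-3) = 19. Scale by 21: s₀ = 42.
General solution s = s₀ + 7k; reducing mod 7 gives s = 0 (and t = 3).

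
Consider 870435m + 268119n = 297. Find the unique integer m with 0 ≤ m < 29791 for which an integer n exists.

Reduce mod 268119: 870435m ≡ 297 (mod 268119). With g = gcd(870435, 268119) = 9 dividing 297, divide through: 96715m ≡ 33 (mod 29791).
Since gcd(96715, 29791) = 1, m ≡ 33·(96715)⁻¹ ≡ 27044 (mod 29791). Smallest non-negative: 27044.

27044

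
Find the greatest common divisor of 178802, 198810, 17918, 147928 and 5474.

2

178802 = 2 · 13² · 23²; 198810 = 2 · 3² · 5 · 47²; 17918 = 2 · 17² · 31; 147928 = 2³ · 11 · 41²; 5474 = 2 · 7 · 17 · 23
gcd takes min exponent of each prime: 2 = 2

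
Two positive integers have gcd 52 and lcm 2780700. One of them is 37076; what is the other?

3900

p·q = gcd·lcm = 52·2780700 = 144596400, so q = 144596400/37076 = 3900.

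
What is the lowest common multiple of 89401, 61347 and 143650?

27584678550

lcm(89401, 61347) = 89401·61347/gcd = 5484483147/169 = 32452563
lcm(32452563, 143650) = 32452563·143650/gcd = 4661810674950/169 = 27584678550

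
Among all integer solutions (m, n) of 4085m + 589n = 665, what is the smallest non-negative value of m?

Reduce mod 589: 4085m ≡ 665 (mod 589). With g = gcd(4085, 589) = 19 dividing 665, divide through: 215m ≡ 35 (mod 31).
Since gcd(215, 31) = 1, m ≡ 35·(215)⁻¹ ≡ 29 (mod 31). Smallest non-negative: 29.

29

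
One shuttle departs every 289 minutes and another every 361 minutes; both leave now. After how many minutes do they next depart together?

289 = 17²; 361 = 19²
max exponents: 17² · 19² = 104329

104329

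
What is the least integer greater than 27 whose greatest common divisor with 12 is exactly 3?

33

12 = 3·4. Any x with gcd(x, 12) = 3 is a multiple of 3, say 3s, with s coprime to 4.
Need s > 27/3, so s ≥ 10. First s ≥ 10 with gcd(s, 4) = 1 is s = 11. Thus x = 3·11 = 33.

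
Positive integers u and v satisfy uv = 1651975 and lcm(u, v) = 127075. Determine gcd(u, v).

13

From gcd × lcm = uv: gcd = 1651975 / 127075 = 13.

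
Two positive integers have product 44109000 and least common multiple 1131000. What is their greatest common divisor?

From gcd × lcm = ab: gcd = 44109000 / 1131000 = 39.

39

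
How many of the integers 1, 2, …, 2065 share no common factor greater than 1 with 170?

777

Prime factors of 170: 2, 5, 17. Count integers ≤ 2065 divisible by none of them.
By inclusion–exclusion: 2065 − ⌊2065/2⌋ − ⌊2065/5⌋ − ⌊2065/17⌋ + ⌊2065/10⌋ + ⌊2065/34⌋ + ⌊2065/85⌋ − ⌊2065/170⌋ = 777.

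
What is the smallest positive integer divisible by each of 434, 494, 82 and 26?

434 = 2 · 7 · 31; 494 = 2 · 13 · 19; 82 = 2 · 41; 26 = 2 · 13
lcm takes max exponent of each prime: 2 · 7 · 13 · 19 · 31 · 41 = 4395118

4395118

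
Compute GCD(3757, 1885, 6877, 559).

3757 = 13 · 17²; 1885 = 5 · 13 · 29; 6877 = 13 · 23²; 559 = 13 · 43
gcd takes min exponent of each prime: 13 = 13

13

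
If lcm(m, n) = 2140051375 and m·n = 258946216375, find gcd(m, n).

From gcd × lcm = mn: gcd = 258946216375 / 2140051375 = 121.

121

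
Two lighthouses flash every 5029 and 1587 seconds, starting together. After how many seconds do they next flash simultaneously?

7981023

5029 = 47 · 107; 1587 = 3 · 23²
max exponents: 3 · 23² · 47 · 107 = 7981023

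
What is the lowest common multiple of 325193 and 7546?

223082398

325193 = 11 · 17 · 37 · 47; 7546 = 2 · 7³ · 11
max exponents: 2 · 7³ · 11 · 17 · 37 · 47 = 223082398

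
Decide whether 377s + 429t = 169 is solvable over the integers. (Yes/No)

By Bézout, 377s + 429t = 169 has integer solutions iff gcd(377, 429) | 169.
Euclid: 429 = 1·377 + 52; 377 = 7·52 + 13; 52 = 4·13 + 0. gcd = 13; 169 mod 13 = 0. Yes.

Yes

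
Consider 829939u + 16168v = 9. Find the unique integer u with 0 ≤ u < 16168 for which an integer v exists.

Euclid: 829939 = 51·16168 + 5371; 16168 = 3·5371 + 55; 5371 = 97·55 + 36; 55 = 1·36 + 19; 36 = 1·19 + 17; 19 = 1·17 + 2; 17 = 8·2 + 1; 2 = 2·1 + 0 → gcd = 1; 9 = 1·9.
Back-substitution yields 829939·(7643) + 16168·(-392332) = 1, so one solution is u = 7643·9 = 68787, v = -392332·9 = -3530988.
Solutions in u differ by 16168/1 = 16168; the one in [0, 16168) is 68787 mod 16168 = 4115.

4115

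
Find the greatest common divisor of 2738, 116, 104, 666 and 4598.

2

gcd(2738, 116): 2738 = 23·116 + 70; 116 = 1·70 + 46; 70 = 1·46 + 24; 46 = 1·24 + 22; 24 = 1·22 + 2; 22 = 11·2 + 0 → 2
gcd(2, 104): 104 = 52·2 + 0 → 2
gcd(2, 666): 666 = 333·2 + 0 → 2
gcd(2, 4598): 4598 = 2299·2 + 0 → 2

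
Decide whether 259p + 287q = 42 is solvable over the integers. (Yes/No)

gcd(259, 287): 287 = 1·259 + 28; 259 = 9·28 + 7; 28 = 4·7 + 0 → 7
7 divides 42, so a solution exists.

Yes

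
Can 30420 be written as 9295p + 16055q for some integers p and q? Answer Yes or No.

gcd(9295, 16055): 16055 = 1·9295 + 6760; 9295 = 1·6760 + 2535; 6760 = 2·2535 + 1690; 2535 = 1·1690 + 845; 1690 = 2·845 + 0 → 845
845 divides 30420, so a solution exists.

Yes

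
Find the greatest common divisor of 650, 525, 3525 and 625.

25

650 = 2 · 5² · 13; 525 = 3 · 5² · 7; 3525 = 3 · 5² · 47; 625 = 5⁴
gcd takes min exponent of each prime: 5² = 25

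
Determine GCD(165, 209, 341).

11

gcd(165, 209): 209 = 1·165 + 44; 165 = 3·44 + 33; 44 = 1·33 + 11; 33 = 3·11 + 0 → 11
gcd(11, 341): 341 = 31·11 + 0 → 11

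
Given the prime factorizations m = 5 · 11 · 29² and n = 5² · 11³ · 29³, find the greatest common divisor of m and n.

46255

min exponent per shared prime: 5 · 11 · 29² = 46255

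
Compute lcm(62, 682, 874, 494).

3874442

62 = 2 · 31; 682 = 2 · 11 · 31; 874 = 2 · 19 · 23; 494 = 2 · 13 · 19
lcm takes max exponent of each prime: 2 · 11 · 13 · 19 · 23 · 31 = 3874442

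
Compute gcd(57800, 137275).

57800 = 2³ · 5² · 17²
137275 = 5² · 17² · 19
Common: 5² · 17² = 7225

7225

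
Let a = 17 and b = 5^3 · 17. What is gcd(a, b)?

17

min exponent per shared prime: 17 = 17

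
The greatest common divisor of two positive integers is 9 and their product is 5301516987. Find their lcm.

Since gcd(u,v)·lcm(u,v) = uv, lcm = 5301516987/9 = 589057443.

589057443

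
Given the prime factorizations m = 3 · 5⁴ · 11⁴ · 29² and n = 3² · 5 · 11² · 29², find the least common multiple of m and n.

69261080625

max exponent per prime: 3² · 5⁴ · 11⁴ · 29² = 69261080625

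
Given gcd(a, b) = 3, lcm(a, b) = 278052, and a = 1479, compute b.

564

a·b = gcd·lcm = 3·278052 = 834156, so b = 834156/1479 = 564.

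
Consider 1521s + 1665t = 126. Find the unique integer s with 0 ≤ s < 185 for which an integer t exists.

161

gcd(1521, 1665) = 9 (Euclid: 1665 = 1·1521 + 144; 1521 = 10·144 + 81; 144 = 1·81 + 63; 81 = 1·63 + 18; 63 = 3·18 + 9; 18 = 2·9 + 0), and 9 | 126.
Extended Euclid: 1521·(-81) + 1665·(74) = 9. Scale by 14: s₀ = -1134.
General solution s = s₀ + 185k; reducing mod 185 gives s = 161 (and t = -147).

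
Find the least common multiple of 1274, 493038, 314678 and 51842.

64421824194

lcm(1274, 493038) = 1274·493038/gcd = 628130412/1274 = 493038
lcm(493038, 314678) = 493038·314678/gcd = 155148211764/1274 = 121780386
lcm(121780386, 51842) = 121780386·51842/gcd = 6313338771012/98 = 64421824194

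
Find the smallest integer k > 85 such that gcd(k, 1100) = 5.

95

gcd(k, 1100) = 5 forces 5 | k; write k = 5s. Then gcd(5s, 5·220) = 5·gcd(s, 220), so need gcd(s, 220) = 1.
5s > 85 gives s ≥ 18. The least s ≥ 18 coprime to 220 is 19, so k = 5·19 = 95.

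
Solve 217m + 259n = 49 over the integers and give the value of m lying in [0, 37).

5

gcd(217, 259) = 7 (Euclid: 259 = 1·217 + 42; 217 = 5·42 + 7; 42 = 6·7 + 0), and 7 | 49.
Extended Euclid: 217·(6) + 259·(-5) = 7. Scale by 7: m₀ = 42.
General solution m = m₀ + 37t; reducing mod 37 gives m = 5 (and n = -4).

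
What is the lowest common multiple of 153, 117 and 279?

153 = 3² · 17; 117 = 3² · 13; 279 = 3² · 31
lcm takes max exponent of each prime: 3² · 13 · 17 · 31 = 61659

61659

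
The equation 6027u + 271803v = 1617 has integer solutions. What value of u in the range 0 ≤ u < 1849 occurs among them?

Reduce mod 271803: 6027u ≡ 1617 (mod 271803). With g = gcd(6027, 271803) = 147 dividing 1617, divide through: 41u ≡ 11 (mod 1849).
Since gcd(41, 1849) = 1, u ≡ 11·(41)⁻¹ ≡ 1263 (mod 1849). Smallest non-negative: 1263.

1263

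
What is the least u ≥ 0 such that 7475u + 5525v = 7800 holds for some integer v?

4

Euclid: 7475 = 1·5525 + 1950; 5525 = 2·1950 + 1625; 1950 = 1·1625 + 325; 1625 = 5·325 + 0 → gcd = 325; 7800 = 325·24.
Back-substitution yields 7475·(3) + 5525·(-4) = 325, so one solution is u = 3·24 = 72, v = -4·24 = -96.
Solutions in u differ by 5525/325 = 17; the one in [0, 17) is 72 mod 17 = 4.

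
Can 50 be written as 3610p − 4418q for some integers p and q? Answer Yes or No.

gcd(3610, 4418): 4418 = 1·3610 + 808; 3610 = 4·808 + 378; 808 = 2·378 + 52; 378 = 7·52 + 14; 52 = 3·14 + 10; 14 = 1·10 + 4; 10 = 2·4 + 2; 4 = 2·2 + 0 → 2
2 divides 50, so a solution exists.

Yes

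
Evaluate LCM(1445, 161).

gcd first: 1445 = 8·161 + 157; 161 = 1·157 + 4; 157 = 39·4 + 1; 4 = 4·1 + 0 → gcd = 1
lcm = 1445·161/gcd = 232645/1 = 232645

232645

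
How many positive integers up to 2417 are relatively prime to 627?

Prime factors of 627: 3, 11, 19. Count integers ≤ 2417 divisible by none of them.
By inclusion–exclusion: 2417 − ⌊2417/3⌋ − ⌊2417/11⌋ − ⌊2417/19⌋ + ⌊2417/33⌋ + ⌊2417/57⌋ + ⌊2417/209⌋ − ⌊2417/627⌋ = 1389.

1389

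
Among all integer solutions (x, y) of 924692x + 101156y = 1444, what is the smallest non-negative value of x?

701

Euclid: 924692 = 9·101156 + 14288; 101156 = 7·14288 + 1140; 14288 = 12·1140 + 608; 1140 = 1·608 + 532; 608 = 1·532 + 76; 532 = 7·76 + 0 → gcd = 76; 1444 = 76·19.
Back-substitution yields 924692·(177) + 101156·(-1618) = 76, so one solution is x = 177·19 = 3363, y = -1618·19 = -30742.
Solutions in x differ by 101156/76 = 1331; the one in [0, 1331) is 3363 mod 1331 = 701.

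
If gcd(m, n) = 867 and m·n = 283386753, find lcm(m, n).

326859

gcd·lcm = product, so lcm = 283386753/867 = 326859.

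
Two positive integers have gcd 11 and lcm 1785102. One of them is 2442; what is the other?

8041

p·q = gcd·lcm = 11·1785102 = 19636122, so q = 19636122/2442 = 8041.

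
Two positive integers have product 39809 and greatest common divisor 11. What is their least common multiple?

gcd·lcm = product, so lcm = 39809/11 = 3619.

3619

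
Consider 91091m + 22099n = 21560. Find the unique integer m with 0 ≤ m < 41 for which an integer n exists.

8

Euclid: 91091 = 4·22099 + 2695; 22099 = 8·2695 + 539; 2695 = 5·539 + 0 → gcd = 539; 21560 = 539·40.
Back-substitution yields 91091·(-8) + 22099·(33) = 539, so one solution is m = -8·40 = -320, n = 33·40 = 1320.
Solutions in m differ by 22099/539 = 41; the one in [0, 41) is -320 mod 41 = 8.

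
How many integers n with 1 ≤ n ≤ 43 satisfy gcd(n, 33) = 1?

27

33 = 3·11. Inclusion–exclusion on these primes:
43 − ⌊43/3⌋ − ⌊43/11⌋ + ⌊43/33⌋ = 27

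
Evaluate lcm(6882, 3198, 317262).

6882 = 2 · 3 · 31 · 37; 3198 = 2 · 3 · 13 · 41; 317262 = 2 · 3 · 11² · 19 · 23
lcm takes max exponent of each prime: 2 · 3 · 11² · 13 · 19 · 23 · 31 · 37 · 41 = 193958440962

193958440962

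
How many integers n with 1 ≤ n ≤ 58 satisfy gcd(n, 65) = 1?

43

Prime factors of 65: 5, 13. Count integers ≤ 58 divisible by none of them.
By inclusion–exclusion: 58 − ⌊58/5⌋ − ⌊58/13⌋ + ⌊58/65⌋ = 43.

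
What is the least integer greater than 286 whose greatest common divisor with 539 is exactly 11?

gcd(x, 539) = 11 forces 11 | x; write x = 11s. Then gcd(11s, 11·49) = 11·gcd(s, 49), so need gcd(s, 49) = 1.
11s > 286 gives s ≥ 27. The least s ≥ 27 coprime to 49 is 27, so x = 11·27 = 297.

297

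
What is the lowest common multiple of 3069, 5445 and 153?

lcm(3069, 5445) = 3069·5445/gcd = 16710705/99 = 168795
lcm(168795, 153) = 168795·153/gcd = 25825635/9 = 2869515

2869515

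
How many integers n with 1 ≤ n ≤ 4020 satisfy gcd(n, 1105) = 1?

Prime factors of 1105: 5, 13, 17. Count integers ≤ 4020 divisible by none of them.
By inclusion–exclusion: 4020 − ⌊4020/5⌋ − ⌊4020/13⌋ − ⌊4020/17⌋ + ⌊4020/65⌋ + ⌊4020/85⌋ + ⌊4020/221⌋ − ⌊4020/1105⌋ = 2794.

2794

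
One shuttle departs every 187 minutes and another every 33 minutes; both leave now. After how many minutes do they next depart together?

187 = 11 · 17; 33 = 3 · 11
max exponents: 3 · 11 · 17 = 561

561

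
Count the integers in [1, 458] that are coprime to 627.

264

627 = 3·11·19. Inclusion–exclusion on these primes:
458 − ⌊458/3⌋ − ⌊458/11⌋ − ⌊458/19⌋ + ⌊458/33⌋ + ⌊458/57⌋ + ⌊458/209⌋ − ⌊458/627⌋ = 264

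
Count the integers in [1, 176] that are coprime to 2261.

2261 = 7·17·19. Inclusion–exclusion on these primes:
176 − ⌊176/7⌋ − ⌊176/17⌋ − ⌊176/19⌋ + ⌊176/119⌋ + ⌊176/133⌋ + ⌊176/323⌋ − ⌊176/2261⌋ = 134

134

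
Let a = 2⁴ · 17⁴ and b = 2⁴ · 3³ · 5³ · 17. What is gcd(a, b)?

min exponent per shared prime: 2⁴ · 17 = 272

272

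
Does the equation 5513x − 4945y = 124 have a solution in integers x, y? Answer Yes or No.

By Bézout, 5513x − 4945y = 124 has integer solutions iff gcd(5513, 4945) | 124.
Euclid: 5513 = 1·4945 + 568; 4945 = 8·568 + 401; 568 = 1·401 + 167; 401 = 2·167 + 67; 167 = 2·67 + 33; 67 = 2·33 + 1; 33 = 33·1 + 0. gcd = 1; 124 mod 1 = 0. Yes.

Yes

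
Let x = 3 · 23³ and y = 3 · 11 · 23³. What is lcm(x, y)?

max exponent per prime: 3 · 11 · 23³ = 401511

401511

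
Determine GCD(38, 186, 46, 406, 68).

38 = 2 · 19; 186 = 2 · 3 · 31; 46 = 2 · 23; 406 = 2 · 7 · 29; 68 = 2² · 17
gcd takes min exponent of each prime: 2 = 2

2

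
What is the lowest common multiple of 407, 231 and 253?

196581

407 = 11 · 37; 231 = 3 · 7 · 11; 253 = 11 · 23
lcm takes max exponent of each prime: 3 · 7 · 11 · 23 · 37 = 196581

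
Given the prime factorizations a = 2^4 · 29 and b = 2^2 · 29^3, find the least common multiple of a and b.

max exponent per prime: 2^4 · 29^3 = 390224

390224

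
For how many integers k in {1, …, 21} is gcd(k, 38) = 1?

38 = 2·19. Inclusion–exclusion on these primes:
21 − ⌊21/2⌋ − ⌊21/19⌋ + ⌊21/38⌋ = 10

10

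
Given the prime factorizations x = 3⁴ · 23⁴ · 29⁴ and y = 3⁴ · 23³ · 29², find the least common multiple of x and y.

16032024008001

max exponent per prime: 3⁴ · 23⁴ · 29⁴ = 16032024008001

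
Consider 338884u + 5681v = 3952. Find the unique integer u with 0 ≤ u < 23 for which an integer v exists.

21

gcd(338884, 5681) = 247 (Euclid: 338884 = 59·5681 + 3705; 5681 = 1·3705 + 1976; 3705 = 1·1976 + 1729; 1976 = 1·1729 + 247; 1729 = 7·247 + 0), and 247 | 3952.
Extended Euclid: 338884·(-3) + 5681·(179) = 247. Scale by 16: u₀ = -48.
General solution u = u₀ + 23t; reducing mod 23 gives u = 21 (and v = -1252).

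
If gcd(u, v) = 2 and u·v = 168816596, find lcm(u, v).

gcd·lcm = product, so lcm = 168816596/2 = 84408298.

84408298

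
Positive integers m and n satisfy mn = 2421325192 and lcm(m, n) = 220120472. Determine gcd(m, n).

11

From gcd × lcm = mn: gcd = 2421325192 / 220120472 = 11.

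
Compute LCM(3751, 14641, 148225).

555991975

3751 = 11² · 31; 14641 = 11⁴; 148225 = 5² · 7² · 11²
lcm takes max exponent of each prime: 5² · 7² · 11⁴ · 31 = 555991975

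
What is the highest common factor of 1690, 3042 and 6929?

169

gcd(1690, 3042): 3042 = 1·1690 + 1352; 1690 = 1·1352 + 338; 1352 = 4·338 + 0 → 338
gcd(338, 6929): 6929 = 20·338 + 169; 338 = 2·169 + 0 → 169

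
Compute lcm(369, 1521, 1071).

369 = 3² · 41; 1521 = 3² · 13²; 1071 = 3² · 7 · 17
lcm takes max exponent of each prime: 3² · 7 · 13² · 17 · 41 = 7420959

7420959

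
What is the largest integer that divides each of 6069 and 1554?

Euclid: 6069 = 3·1554 + 1407; 1554 = 1·1407 + 147; 1407 = 9·147 + 84; 147 = 1·84 + 63; 84 = 1·63 + 21; 63 = 3·21 + 0. Last nonzero remainder: 21.

21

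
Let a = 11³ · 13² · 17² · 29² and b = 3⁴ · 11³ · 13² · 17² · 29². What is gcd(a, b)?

min exponent per shared prime: 11³ · 13² · 17² · 29² = 54671199011

54671199011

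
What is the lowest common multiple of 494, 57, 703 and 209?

lcm(494, 57) = 494·57/gcd = 28158/19 = 1482
lcm(1482, 703) = 1482·703/gcd = 1041846/19 = 54834
lcm(54834, 209) = 54834·209/gcd = 11460306/19 = 603174

603174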